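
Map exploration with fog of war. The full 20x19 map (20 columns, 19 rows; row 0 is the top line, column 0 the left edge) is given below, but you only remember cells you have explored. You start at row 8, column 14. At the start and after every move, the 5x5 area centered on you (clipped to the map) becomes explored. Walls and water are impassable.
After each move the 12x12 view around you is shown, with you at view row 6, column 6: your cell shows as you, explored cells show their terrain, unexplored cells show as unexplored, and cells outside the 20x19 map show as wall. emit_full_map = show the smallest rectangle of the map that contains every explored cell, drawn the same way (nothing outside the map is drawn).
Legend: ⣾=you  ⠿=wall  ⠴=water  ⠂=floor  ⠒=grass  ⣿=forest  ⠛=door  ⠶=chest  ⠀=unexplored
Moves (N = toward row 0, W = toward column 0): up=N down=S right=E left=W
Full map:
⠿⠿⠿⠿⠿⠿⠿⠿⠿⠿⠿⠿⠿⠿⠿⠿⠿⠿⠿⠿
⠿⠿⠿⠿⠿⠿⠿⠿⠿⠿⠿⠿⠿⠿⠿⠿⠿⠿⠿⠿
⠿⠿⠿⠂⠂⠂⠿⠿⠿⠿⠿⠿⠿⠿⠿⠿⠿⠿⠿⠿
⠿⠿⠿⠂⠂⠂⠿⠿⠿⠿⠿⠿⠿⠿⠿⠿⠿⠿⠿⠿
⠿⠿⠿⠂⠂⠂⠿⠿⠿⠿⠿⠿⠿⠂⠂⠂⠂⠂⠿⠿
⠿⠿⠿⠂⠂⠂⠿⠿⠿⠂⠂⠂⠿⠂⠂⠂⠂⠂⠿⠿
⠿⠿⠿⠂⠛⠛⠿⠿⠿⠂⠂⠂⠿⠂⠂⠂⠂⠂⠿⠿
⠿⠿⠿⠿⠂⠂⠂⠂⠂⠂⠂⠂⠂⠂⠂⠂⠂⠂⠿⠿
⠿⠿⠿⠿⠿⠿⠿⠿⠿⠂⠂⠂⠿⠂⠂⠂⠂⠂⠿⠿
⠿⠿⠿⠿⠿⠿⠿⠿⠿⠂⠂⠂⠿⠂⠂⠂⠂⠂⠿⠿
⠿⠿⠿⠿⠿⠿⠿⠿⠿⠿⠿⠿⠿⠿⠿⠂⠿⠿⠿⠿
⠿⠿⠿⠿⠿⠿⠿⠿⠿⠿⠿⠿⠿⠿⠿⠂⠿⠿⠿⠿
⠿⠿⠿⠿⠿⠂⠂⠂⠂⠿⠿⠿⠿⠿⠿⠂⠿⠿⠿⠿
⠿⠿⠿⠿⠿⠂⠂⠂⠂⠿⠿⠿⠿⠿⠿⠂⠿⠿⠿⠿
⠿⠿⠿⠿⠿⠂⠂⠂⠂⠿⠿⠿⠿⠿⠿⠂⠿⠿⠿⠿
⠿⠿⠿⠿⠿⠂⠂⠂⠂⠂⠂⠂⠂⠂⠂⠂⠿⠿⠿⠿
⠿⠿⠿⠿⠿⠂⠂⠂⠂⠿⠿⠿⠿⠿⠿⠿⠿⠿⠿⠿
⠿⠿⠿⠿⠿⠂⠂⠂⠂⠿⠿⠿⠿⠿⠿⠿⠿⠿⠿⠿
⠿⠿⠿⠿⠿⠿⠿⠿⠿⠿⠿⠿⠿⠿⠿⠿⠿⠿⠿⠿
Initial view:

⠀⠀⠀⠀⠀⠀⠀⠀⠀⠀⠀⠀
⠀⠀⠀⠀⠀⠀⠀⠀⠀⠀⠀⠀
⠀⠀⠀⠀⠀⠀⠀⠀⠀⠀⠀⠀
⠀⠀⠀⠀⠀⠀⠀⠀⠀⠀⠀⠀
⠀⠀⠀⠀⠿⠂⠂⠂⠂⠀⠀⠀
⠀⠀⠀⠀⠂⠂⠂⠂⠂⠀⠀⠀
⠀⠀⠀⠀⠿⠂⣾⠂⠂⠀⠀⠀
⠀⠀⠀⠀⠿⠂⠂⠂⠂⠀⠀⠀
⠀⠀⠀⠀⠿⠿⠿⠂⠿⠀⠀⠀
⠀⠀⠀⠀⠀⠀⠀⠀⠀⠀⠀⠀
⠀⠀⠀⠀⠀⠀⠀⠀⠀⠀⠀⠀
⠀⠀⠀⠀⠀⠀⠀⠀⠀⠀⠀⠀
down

⠀⠀⠀⠀⠀⠀⠀⠀⠀⠀⠀⠀
⠀⠀⠀⠀⠀⠀⠀⠀⠀⠀⠀⠀
⠀⠀⠀⠀⠀⠀⠀⠀⠀⠀⠀⠀
⠀⠀⠀⠀⠿⠂⠂⠂⠂⠀⠀⠀
⠀⠀⠀⠀⠂⠂⠂⠂⠂⠀⠀⠀
⠀⠀⠀⠀⠿⠂⠂⠂⠂⠀⠀⠀
⠀⠀⠀⠀⠿⠂⣾⠂⠂⠀⠀⠀
⠀⠀⠀⠀⠿⠿⠿⠂⠿⠀⠀⠀
⠀⠀⠀⠀⠿⠿⠿⠂⠿⠀⠀⠀
⠀⠀⠀⠀⠀⠀⠀⠀⠀⠀⠀⠀
⠀⠀⠀⠀⠀⠀⠀⠀⠀⠀⠀⠀
⠀⠀⠀⠀⠀⠀⠀⠀⠀⠀⠀⠀

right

⠀⠀⠀⠀⠀⠀⠀⠀⠀⠀⠀⠿
⠀⠀⠀⠀⠀⠀⠀⠀⠀⠀⠀⠿
⠀⠀⠀⠀⠀⠀⠀⠀⠀⠀⠀⠿
⠀⠀⠀⠿⠂⠂⠂⠂⠀⠀⠀⠿
⠀⠀⠀⠂⠂⠂⠂⠂⠂⠀⠀⠿
⠀⠀⠀⠿⠂⠂⠂⠂⠂⠀⠀⠿
⠀⠀⠀⠿⠂⠂⣾⠂⠂⠀⠀⠿
⠀⠀⠀⠿⠿⠿⠂⠿⠿⠀⠀⠿
⠀⠀⠀⠿⠿⠿⠂⠿⠿⠀⠀⠿
⠀⠀⠀⠀⠀⠀⠀⠀⠀⠀⠀⠿
⠀⠀⠀⠀⠀⠀⠀⠀⠀⠀⠀⠿
⠀⠀⠀⠀⠀⠀⠀⠀⠀⠀⠀⠿

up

⠀⠀⠀⠀⠀⠀⠀⠀⠀⠀⠀⠿
⠀⠀⠀⠀⠀⠀⠀⠀⠀⠀⠀⠿
⠀⠀⠀⠀⠀⠀⠀⠀⠀⠀⠀⠿
⠀⠀⠀⠀⠀⠀⠀⠀⠀⠀⠀⠿
⠀⠀⠀⠿⠂⠂⠂⠂⠂⠀⠀⠿
⠀⠀⠀⠂⠂⠂⠂⠂⠂⠀⠀⠿
⠀⠀⠀⠿⠂⠂⣾⠂⠂⠀⠀⠿
⠀⠀⠀⠿⠂⠂⠂⠂⠂⠀⠀⠿
⠀⠀⠀⠿⠿⠿⠂⠿⠿⠀⠀⠿
⠀⠀⠀⠿⠿⠿⠂⠿⠿⠀⠀⠿
⠀⠀⠀⠀⠀⠀⠀⠀⠀⠀⠀⠿
⠀⠀⠀⠀⠀⠀⠀⠀⠀⠀⠀⠿

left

⠀⠀⠀⠀⠀⠀⠀⠀⠀⠀⠀⠀
⠀⠀⠀⠀⠀⠀⠀⠀⠀⠀⠀⠀
⠀⠀⠀⠀⠀⠀⠀⠀⠀⠀⠀⠀
⠀⠀⠀⠀⠀⠀⠀⠀⠀⠀⠀⠀
⠀⠀⠀⠀⠿⠂⠂⠂⠂⠂⠀⠀
⠀⠀⠀⠀⠂⠂⠂⠂⠂⠂⠀⠀
⠀⠀⠀⠀⠿⠂⣾⠂⠂⠂⠀⠀
⠀⠀⠀⠀⠿⠂⠂⠂⠂⠂⠀⠀
⠀⠀⠀⠀⠿⠿⠿⠂⠿⠿⠀⠀
⠀⠀⠀⠀⠿⠿⠿⠂⠿⠿⠀⠀
⠀⠀⠀⠀⠀⠀⠀⠀⠀⠀⠀⠀
⠀⠀⠀⠀⠀⠀⠀⠀⠀⠀⠀⠀

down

⠀⠀⠀⠀⠀⠀⠀⠀⠀⠀⠀⠀
⠀⠀⠀⠀⠀⠀⠀⠀⠀⠀⠀⠀
⠀⠀⠀⠀⠀⠀⠀⠀⠀⠀⠀⠀
⠀⠀⠀⠀⠿⠂⠂⠂⠂⠂⠀⠀
⠀⠀⠀⠀⠂⠂⠂⠂⠂⠂⠀⠀
⠀⠀⠀⠀⠿⠂⠂⠂⠂⠂⠀⠀
⠀⠀⠀⠀⠿⠂⣾⠂⠂⠂⠀⠀
⠀⠀⠀⠀⠿⠿⠿⠂⠿⠿⠀⠀
⠀⠀⠀⠀⠿⠿⠿⠂⠿⠿⠀⠀
⠀⠀⠀⠀⠀⠀⠀⠀⠀⠀⠀⠀
⠀⠀⠀⠀⠀⠀⠀⠀⠀⠀⠀⠀
⠀⠀⠀⠀⠀⠀⠀⠀⠀⠀⠀⠀

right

⠀⠀⠀⠀⠀⠀⠀⠀⠀⠀⠀⠿
⠀⠀⠀⠀⠀⠀⠀⠀⠀⠀⠀⠿
⠀⠀⠀⠀⠀⠀⠀⠀⠀⠀⠀⠿
⠀⠀⠀⠿⠂⠂⠂⠂⠂⠀⠀⠿
⠀⠀⠀⠂⠂⠂⠂⠂⠂⠀⠀⠿
⠀⠀⠀⠿⠂⠂⠂⠂⠂⠀⠀⠿
⠀⠀⠀⠿⠂⠂⣾⠂⠂⠀⠀⠿
⠀⠀⠀⠿⠿⠿⠂⠿⠿⠀⠀⠿
⠀⠀⠀⠿⠿⠿⠂⠿⠿⠀⠀⠿
⠀⠀⠀⠀⠀⠀⠀⠀⠀⠀⠀⠿
⠀⠀⠀⠀⠀⠀⠀⠀⠀⠀⠀⠿
⠀⠀⠀⠀⠀⠀⠀⠀⠀⠀⠀⠿

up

⠀⠀⠀⠀⠀⠀⠀⠀⠀⠀⠀⠿
⠀⠀⠀⠀⠀⠀⠀⠀⠀⠀⠀⠿
⠀⠀⠀⠀⠀⠀⠀⠀⠀⠀⠀⠿
⠀⠀⠀⠀⠀⠀⠀⠀⠀⠀⠀⠿
⠀⠀⠀⠿⠂⠂⠂⠂⠂⠀⠀⠿
⠀⠀⠀⠂⠂⠂⠂⠂⠂⠀⠀⠿
⠀⠀⠀⠿⠂⠂⣾⠂⠂⠀⠀⠿
⠀⠀⠀⠿⠂⠂⠂⠂⠂⠀⠀⠿
⠀⠀⠀⠿⠿⠿⠂⠿⠿⠀⠀⠿
⠀⠀⠀⠿⠿⠿⠂⠿⠿⠀⠀⠿
⠀⠀⠀⠀⠀⠀⠀⠀⠀⠀⠀⠿
⠀⠀⠀⠀⠀⠀⠀⠀⠀⠀⠀⠿

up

⠀⠀⠀⠀⠀⠀⠀⠀⠀⠀⠀⠿
⠀⠀⠀⠀⠀⠀⠀⠀⠀⠀⠀⠿
⠀⠀⠀⠀⠀⠀⠀⠀⠀⠀⠀⠿
⠀⠀⠀⠀⠀⠀⠀⠀⠀⠀⠀⠿
⠀⠀⠀⠀⠂⠂⠂⠂⠂⠀⠀⠿
⠀⠀⠀⠿⠂⠂⠂⠂⠂⠀⠀⠿
⠀⠀⠀⠂⠂⠂⣾⠂⠂⠀⠀⠿
⠀⠀⠀⠿⠂⠂⠂⠂⠂⠀⠀⠿
⠀⠀⠀⠿⠂⠂⠂⠂⠂⠀⠀⠿
⠀⠀⠀⠿⠿⠿⠂⠿⠿⠀⠀⠿
⠀⠀⠀⠿⠿⠿⠂⠿⠿⠀⠀⠿
⠀⠀⠀⠀⠀⠀⠀⠀⠀⠀⠀⠿

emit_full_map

⠀⠂⠂⠂⠂⠂
⠿⠂⠂⠂⠂⠂
⠂⠂⠂⣾⠂⠂
⠿⠂⠂⠂⠂⠂
⠿⠂⠂⠂⠂⠂
⠿⠿⠿⠂⠿⠿
⠿⠿⠿⠂⠿⠿

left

⠀⠀⠀⠀⠀⠀⠀⠀⠀⠀⠀⠀
⠀⠀⠀⠀⠀⠀⠀⠀⠀⠀⠀⠀
⠀⠀⠀⠀⠀⠀⠀⠀⠀⠀⠀⠀
⠀⠀⠀⠀⠀⠀⠀⠀⠀⠀⠀⠀
⠀⠀⠀⠀⠿⠂⠂⠂⠂⠂⠀⠀
⠀⠀⠀⠀⠿⠂⠂⠂⠂⠂⠀⠀
⠀⠀⠀⠀⠂⠂⣾⠂⠂⠂⠀⠀
⠀⠀⠀⠀⠿⠂⠂⠂⠂⠂⠀⠀
⠀⠀⠀⠀⠿⠂⠂⠂⠂⠂⠀⠀
⠀⠀⠀⠀⠿⠿⠿⠂⠿⠿⠀⠀
⠀⠀⠀⠀⠿⠿⠿⠂⠿⠿⠀⠀
⠀⠀⠀⠀⠀⠀⠀⠀⠀⠀⠀⠀

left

⠀⠀⠀⠀⠀⠀⠀⠀⠀⠀⠀⠀
⠀⠀⠀⠀⠀⠀⠀⠀⠀⠀⠀⠀
⠀⠀⠀⠀⠀⠀⠀⠀⠀⠀⠀⠀
⠀⠀⠀⠀⠀⠀⠀⠀⠀⠀⠀⠀
⠀⠀⠀⠀⠂⠿⠂⠂⠂⠂⠂⠀
⠀⠀⠀⠀⠂⠿⠂⠂⠂⠂⠂⠀
⠀⠀⠀⠀⠂⠂⣾⠂⠂⠂⠂⠀
⠀⠀⠀⠀⠂⠿⠂⠂⠂⠂⠂⠀
⠀⠀⠀⠀⠂⠿⠂⠂⠂⠂⠂⠀
⠀⠀⠀⠀⠀⠿⠿⠿⠂⠿⠿⠀
⠀⠀⠀⠀⠀⠿⠿⠿⠂⠿⠿⠀
⠀⠀⠀⠀⠀⠀⠀⠀⠀⠀⠀⠀

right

⠀⠀⠀⠀⠀⠀⠀⠀⠀⠀⠀⠀
⠀⠀⠀⠀⠀⠀⠀⠀⠀⠀⠀⠀
⠀⠀⠀⠀⠀⠀⠀⠀⠀⠀⠀⠀
⠀⠀⠀⠀⠀⠀⠀⠀⠀⠀⠀⠀
⠀⠀⠀⠂⠿⠂⠂⠂⠂⠂⠀⠀
⠀⠀⠀⠂⠿⠂⠂⠂⠂⠂⠀⠀
⠀⠀⠀⠂⠂⠂⣾⠂⠂⠂⠀⠀
⠀⠀⠀⠂⠿⠂⠂⠂⠂⠂⠀⠀
⠀⠀⠀⠂⠿⠂⠂⠂⠂⠂⠀⠀
⠀⠀⠀⠀⠿⠿⠿⠂⠿⠿⠀⠀
⠀⠀⠀⠀⠿⠿⠿⠂⠿⠿⠀⠀
⠀⠀⠀⠀⠀⠀⠀⠀⠀⠀⠀⠀

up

⠀⠀⠀⠀⠀⠀⠀⠀⠀⠀⠀⠀
⠀⠀⠀⠀⠀⠀⠀⠀⠀⠀⠀⠀
⠀⠀⠀⠀⠀⠀⠀⠀⠀⠀⠀⠀
⠀⠀⠀⠀⠀⠀⠀⠀⠀⠀⠀⠀
⠀⠀⠀⠀⠿⠂⠂⠂⠂⠀⠀⠀
⠀⠀⠀⠂⠿⠂⠂⠂⠂⠂⠀⠀
⠀⠀⠀⠂⠿⠂⣾⠂⠂⠂⠀⠀
⠀⠀⠀⠂⠂⠂⠂⠂⠂⠂⠀⠀
⠀⠀⠀⠂⠿⠂⠂⠂⠂⠂⠀⠀
⠀⠀⠀⠂⠿⠂⠂⠂⠂⠂⠀⠀
⠀⠀⠀⠀⠿⠿⠿⠂⠿⠿⠀⠀
⠀⠀⠀⠀⠿⠿⠿⠂⠿⠿⠀⠀

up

⠿⠿⠿⠿⠿⠿⠿⠿⠿⠿⠿⠿
⠀⠀⠀⠀⠀⠀⠀⠀⠀⠀⠀⠀
⠀⠀⠀⠀⠀⠀⠀⠀⠀⠀⠀⠀
⠀⠀⠀⠀⠀⠀⠀⠀⠀⠀⠀⠀
⠀⠀⠀⠀⠿⠿⠿⠿⠿⠀⠀⠀
⠀⠀⠀⠀⠿⠂⠂⠂⠂⠀⠀⠀
⠀⠀⠀⠂⠿⠂⣾⠂⠂⠂⠀⠀
⠀⠀⠀⠂⠿⠂⠂⠂⠂⠂⠀⠀
⠀⠀⠀⠂⠂⠂⠂⠂⠂⠂⠀⠀
⠀⠀⠀⠂⠿⠂⠂⠂⠂⠂⠀⠀
⠀⠀⠀⠂⠿⠂⠂⠂⠂⠂⠀⠀
⠀⠀⠀⠀⠿⠿⠿⠂⠿⠿⠀⠀

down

⠀⠀⠀⠀⠀⠀⠀⠀⠀⠀⠀⠀
⠀⠀⠀⠀⠀⠀⠀⠀⠀⠀⠀⠀
⠀⠀⠀⠀⠀⠀⠀⠀⠀⠀⠀⠀
⠀⠀⠀⠀⠿⠿⠿⠿⠿⠀⠀⠀
⠀⠀⠀⠀⠿⠂⠂⠂⠂⠀⠀⠀
⠀⠀⠀⠂⠿⠂⠂⠂⠂⠂⠀⠀
⠀⠀⠀⠂⠿⠂⣾⠂⠂⠂⠀⠀
⠀⠀⠀⠂⠂⠂⠂⠂⠂⠂⠀⠀
⠀⠀⠀⠂⠿⠂⠂⠂⠂⠂⠀⠀
⠀⠀⠀⠂⠿⠂⠂⠂⠂⠂⠀⠀
⠀⠀⠀⠀⠿⠿⠿⠂⠿⠿⠀⠀
⠀⠀⠀⠀⠿⠿⠿⠂⠿⠿⠀⠀

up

⠿⠿⠿⠿⠿⠿⠿⠿⠿⠿⠿⠿
⠀⠀⠀⠀⠀⠀⠀⠀⠀⠀⠀⠀
⠀⠀⠀⠀⠀⠀⠀⠀⠀⠀⠀⠀
⠀⠀⠀⠀⠀⠀⠀⠀⠀⠀⠀⠀
⠀⠀⠀⠀⠿⠿⠿⠿⠿⠀⠀⠀
⠀⠀⠀⠀⠿⠂⠂⠂⠂⠀⠀⠀
⠀⠀⠀⠂⠿⠂⣾⠂⠂⠂⠀⠀
⠀⠀⠀⠂⠿⠂⠂⠂⠂⠂⠀⠀
⠀⠀⠀⠂⠂⠂⠂⠂⠂⠂⠀⠀
⠀⠀⠀⠂⠿⠂⠂⠂⠂⠂⠀⠀
⠀⠀⠀⠂⠿⠂⠂⠂⠂⠂⠀⠀
⠀⠀⠀⠀⠿⠿⠿⠂⠿⠿⠀⠀

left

⠿⠿⠿⠿⠿⠿⠿⠿⠿⠿⠿⠿
⠀⠀⠀⠀⠀⠀⠀⠀⠀⠀⠀⠀
⠀⠀⠀⠀⠀⠀⠀⠀⠀⠀⠀⠀
⠀⠀⠀⠀⠀⠀⠀⠀⠀⠀⠀⠀
⠀⠀⠀⠀⠿⠿⠿⠿⠿⠿⠀⠀
⠀⠀⠀⠀⠿⠿⠂⠂⠂⠂⠀⠀
⠀⠀⠀⠀⠂⠿⣾⠂⠂⠂⠂⠀
⠀⠀⠀⠀⠂⠿⠂⠂⠂⠂⠂⠀
⠀⠀⠀⠀⠂⠂⠂⠂⠂⠂⠂⠀
⠀⠀⠀⠀⠂⠿⠂⠂⠂⠂⠂⠀
⠀⠀⠀⠀⠂⠿⠂⠂⠂⠂⠂⠀
⠀⠀⠀⠀⠀⠿⠿⠿⠂⠿⠿⠀

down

⠀⠀⠀⠀⠀⠀⠀⠀⠀⠀⠀⠀
⠀⠀⠀⠀⠀⠀⠀⠀⠀⠀⠀⠀
⠀⠀⠀⠀⠀⠀⠀⠀⠀⠀⠀⠀
⠀⠀⠀⠀⠿⠿⠿⠿⠿⠿⠀⠀
⠀⠀⠀⠀⠿⠿⠂⠂⠂⠂⠀⠀
⠀⠀⠀⠀⠂⠿⠂⠂⠂⠂⠂⠀
⠀⠀⠀⠀⠂⠿⣾⠂⠂⠂⠂⠀
⠀⠀⠀⠀⠂⠂⠂⠂⠂⠂⠂⠀
⠀⠀⠀⠀⠂⠿⠂⠂⠂⠂⠂⠀
⠀⠀⠀⠀⠂⠿⠂⠂⠂⠂⠂⠀
⠀⠀⠀⠀⠀⠿⠿⠿⠂⠿⠿⠀
⠀⠀⠀⠀⠀⠿⠿⠿⠂⠿⠿⠀

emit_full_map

⠿⠿⠿⠿⠿⠿⠀
⠿⠿⠂⠂⠂⠂⠀
⠂⠿⠂⠂⠂⠂⠂
⠂⠿⣾⠂⠂⠂⠂
⠂⠂⠂⠂⠂⠂⠂
⠂⠿⠂⠂⠂⠂⠂
⠂⠿⠂⠂⠂⠂⠂
⠀⠿⠿⠿⠂⠿⠿
⠀⠿⠿⠿⠂⠿⠿

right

⠀⠀⠀⠀⠀⠀⠀⠀⠀⠀⠀⠀
⠀⠀⠀⠀⠀⠀⠀⠀⠀⠀⠀⠀
⠀⠀⠀⠀⠀⠀⠀⠀⠀⠀⠀⠀
⠀⠀⠀⠿⠿⠿⠿⠿⠿⠀⠀⠀
⠀⠀⠀⠿⠿⠂⠂⠂⠂⠀⠀⠀
⠀⠀⠀⠂⠿⠂⠂⠂⠂⠂⠀⠀
⠀⠀⠀⠂⠿⠂⣾⠂⠂⠂⠀⠀
⠀⠀⠀⠂⠂⠂⠂⠂⠂⠂⠀⠀
⠀⠀⠀⠂⠿⠂⠂⠂⠂⠂⠀⠀
⠀⠀⠀⠂⠿⠂⠂⠂⠂⠂⠀⠀
⠀⠀⠀⠀⠿⠿⠿⠂⠿⠿⠀⠀
⠀⠀⠀⠀⠿⠿⠿⠂⠿⠿⠀⠀

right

⠀⠀⠀⠀⠀⠀⠀⠀⠀⠀⠀⠿
⠀⠀⠀⠀⠀⠀⠀⠀⠀⠀⠀⠿
⠀⠀⠀⠀⠀⠀⠀⠀⠀⠀⠀⠿
⠀⠀⠿⠿⠿⠿⠿⠿⠀⠀⠀⠿
⠀⠀⠿⠿⠂⠂⠂⠂⠂⠀⠀⠿
⠀⠀⠂⠿⠂⠂⠂⠂⠂⠀⠀⠿
⠀⠀⠂⠿⠂⠂⣾⠂⠂⠀⠀⠿
⠀⠀⠂⠂⠂⠂⠂⠂⠂⠀⠀⠿
⠀⠀⠂⠿⠂⠂⠂⠂⠂⠀⠀⠿
⠀⠀⠂⠿⠂⠂⠂⠂⠂⠀⠀⠿
⠀⠀⠀⠿⠿⠿⠂⠿⠿⠀⠀⠿
⠀⠀⠀⠿⠿⠿⠂⠿⠿⠀⠀⠿

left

⠀⠀⠀⠀⠀⠀⠀⠀⠀⠀⠀⠀
⠀⠀⠀⠀⠀⠀⠀⠀⠀⠀⠀⠀
⠀⠀⠀⠀⠀⠀⠀⠀⠀⠀⠀⠀
⠀⠀⠀⠿⠿⠿⠿⠿⠿⠀⠀⠀
⠀⠀⠀⠿⠿⠂⠂⠂⠂⠂⠀⠀
⠀⠀⠀⠂⠿⠂⠂⠂⠂⠂⠀⠀
⠀⠀⠀⠂⠿⠂⣾⠂⠂⠂⠀⠀
⠀⠀⠀⠂⠂⠂⠂⠂⠂⠂⠀⠀
⠀⠀⠀⠂⠿⠂⠂⠂⠂⠂⠀⠀
⠀⠀⠀⠂⠿⠂⠂⠂⠂⠂⠀⠀
⠀⠀⠀⠀⠿⠿⠿⠂⠿⠿⠀⠀
⠀⠀⠀⠀⠿⠿⠿⠂⠿⠿⠀⠀

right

⠀⠀⠀⠀⠀⠀⠀⠀⠀⠀⠀⠿
⠀⠀⠀⠀⠀⠀⠀⠀⠀⠀⠀⠿
⠀⠀⠀⠀⠀⠀⠀⠀⠀⠀⠀⠿
⠀⠀⠿⠿⠿⠿⠿⠿⠀⠀⠀⠿
⠀⠀⠿⠿⠂⠂⠂⠂⠂⠀⠀⠿
⠀⠀⠂⠿⠂⠂⠂⠂⠂⠀⠀⠿
⠀⠀⠂⠿⠂⠂⣾⠂⠂⠀⠀⠿
⠀⠀⠂⠂⠂⠂⠂⠂⠂⠀⠀⠿
⠀⠀⠂⠿⠂⠂⠂⠂⠂⠀⠀⠿
⠀⠀⠂⠿⠂⠂⠂⠂⠂⠀⠀⠿
⠀⠀⠀⠿⠿⠿⠂⠿⠿⠀⠀⠿
⠀⠀⠀⠿⠿⠿⠂⠿⠿⠀⠀⠿

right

⠀⠀⠀⠀⠀⠀⠀⠀⠀⠀⠿⠿
⠀⠀⠀⠀⠀⠀⠀⠀⠀⠀⠿⠿
⠀⠀⠀⠀⠀⠀⠀⠀⠀⠀⠿⠿
⠀⠿⠿⠿⠿⠿⠿⠀⠀⠀⠿⠿
⠀⠿⠿⠂⠂⠂⠂⠂⠿⠀⠿⠿
⠀⠂⠿⠂⠂⠂⠂⠂⠿⠀⠿⠿
⠀⠂⠿⠂⠂⠂⣾⠂⠿⠀⠿⠿
⠀⠂⠂⠂⠂⠂⠂⠂⠿⠀⠿⠿
⠀⠂⠿⠂⠂⠂⠂⠂⠿⠀⠿⠿
⠀⠂⠿⠂⠂⠂⠂⠂⠀⠀⠿⠿
⠀⠀⠿⠿⠿⠂⠿⠿⠀⠀⠿⠿
⠀⠀⠿⠿⠿⠂⠿⠿⠀⠀⠿⠿

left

⠀⠀⠀⠀⠀⠀⠀⠀⠀⠀⠀⠿
⠀⠀⠀⠀⠀⠀⠀⠀⠀⠀⠀⠿
⠀⠀⠀⠀⠀⠀⠀⠀⠀⠀⠀⠿
⠀⠀⠿⠿⠿⠿⠿⠿⠀⠀⠀⠿
⠀⠀⠿⠿⠂⠂⠂⠂⠂⠿⠀⠿
⠀⠀⠂⠿⠂⠂⠂⠂⠂⠿⠀⠿
⠀⠀⠂⠿⠂⠂⣾⠂⠂⠿⠀⠿
⠀⠀⠂⠂⠂⠂⠂⠂⠂⠿⠀⠿
⠀⠀⠂⠿⠂⠂⠂⠂⠂⠿⠀⠿
⠀⠀⠂⠿⠂⠂⠂⠂⠂⠀⠀⠿
⠀⠀⠀⠿⠿⠿⠂⠿⠿⠀⠀⠿
⠀⠀⠀⠿⠿⠿⠂⠿⠿⠀⠀⠿

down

⠀⠀⠀⠀⠀⠀⠀⠀⠀⠀⠀⠿
⠀⠀⠀⠀⠀⠀⠀⠀⠀⠀⠀⠿
⠀⠀⠿⠿⠿⠿⠿⠿⠀⠀⠀⠿
⠀⠀⠿⠿⠂⠂⠂⠂⠂⠿⠀⠿
⠀⠀⠂⠿⠂⠂⠂⠂⠂⠿⠀⠿
⠀⠀⠂⠿⠂⠂⠂⠂⠂⠿⠀⠿
⠀⠀⠂⠂⠂⠂⣾⠂⠂⠿⠀⠿
⠀⠀⠂⠿⠂⠂⠂⠂⠂⠿⠀⠿
⠀⠀⠂⠿⠂⠂⠂⠂⠂⠀⠀⠿
⠀⠀⠀⠿⠿⠿⠂⠿⠿⠀⠀⠿
⠀⠀⠀⠿⠿⠿⠂⠿⠿⠀⠀⠿
⠀⠀⠀⠀⠀⠀⠀⠀⠀⠀⠀⠿

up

⠀⠀⠀⠀⠀⠀⠀⠀⠀⠀⠀⠿
⠀⠀⠀⠀⠀⠀⠀⠀⠀⠀⠀⠿
⠀⠀⠀⠀⠀⠀⠀⠀⠀⠀⠀⠿
⠀⠀⠿⠿⠿⠿⠿⠿⠀⠀⠀⠿
⠀⠀⠿⠿⠂⠂⠂⠂⠂⠿⠀⠿
⠀⠀⠂⠿⠂⠂⠂⠂⠂⠿⠀⠿
⠀⠀⠂⠿⠂⠂⣾⠂⠂⠿⠀⠿
⠀⠀⠂⠂⠂⠂⠂⠂⠂⠿⠀⠿
⠀⠀⠂⠿⠂⠂⠂⠂⠂⠿⠀⠿
⠀⠀⠂⠿⠂⠂⠂⠂⠂⠀⠀⠿
⠀⠀⠀⠿⠿⠿⠂⠿⠿⠀⠀⠿
⠀⠀⠀⠿⠿⠿⠂⠿⠿⠀⠀⠿

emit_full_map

⠿⠿⠿⠿⠿⠿⠀⠀
⠿⠿⠂⠂⠂⠂⠂⠿
⠂⠿⠂⠂⠂⠂⠂⠿
⠂⠿⠂⠂⣾⠂⠂⠿
⠂⠂⠂⠂⠂⠂⠂⠿
⠂⠿⠂⠂⠂⠂⠂⠿
⠂⠿⠂⠂⠂⠂⠂⠀
⠀⠿⠿⠿⠂⠿⠿⠀
⠀⠿⠿⠿⠂⠿⠿⠀

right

⠀⠀⠀⠀⠀⠀⠀⠀⠀⠀⠿⠿
⠀⠀⠀⠀⠀⠀⠀⠀⠀⠀⠿⠿
⠀⠀⠀⠀⠀⠀⠀⠀⠀⠀⠿⠿
⠀⠿⠿⠿⠿⠿⠿⠀⠀⠀⠿⠿
⠀⠿⠿⠂⠂⠂⠂⠂⠿⠀⠿⠿
⠀⠂⠿⠂⠂⠂⠂⠂⠿⠀⠿⠿
⠀⠂⠿⠂⠂⠂⣾⠂⠿⠀⠿⠿
⠀⠂⠂⠂⠂⠂⠂⠂⠿⠀⠿⠿
⠀⠂⠿⠂⠂⠂⠂⠂⠿⠀⠿⠿
⠀⠂⠿⠂⠂⠂⠂⠂⠀⠀⠿⠿
⠀⠀⠿⠿⠿⠂⠿⠿⠀⠀⠿⠿
⠀⠀⠿⠿⠿⠂⠿⠿⠀⠀⠿⠿

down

⠀⠀⠀⠀⠀⠀⠀⠀⠀⠀⠿⠿
⠀⠀⠀⠀⠀⠀⠀⠀⠀⠀⠿⠿
⠀⠿⠿⠿⠿⠿⠿⠀⠀⠀⠿⠿
⠀⠿⠿⠂⠂⠂⠂⠂⠿⠀⠿⠿
⠀⠂⠿⠂⠂⠂⠂⠂⠿⠀⠿⠿
⠀⠂⠿⠂⠂⠂⠂⠂⠿⠀⠿⠿
⠀⠂⠂⠂⠂⠂⣾⠂⠿⠀⠿⠿
⠀⠂⠿⠂⠂⠂⠂⠂⠿⠀⠿⠿
⠀⠂⠿⠂⠂⠂⠂⠂⠿⠀⠿⠿
⠀⠀⠿⠿⠿⠂⠿⠿⠀⠀⠿⠿
⠀⠀⠿⠿⠿⠂⠿⠿⠀⠀⠿⠿
⠀⠀⠀⠀⠀⠀⠀⠀⠀⠀⠿⠿

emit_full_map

⠿⠿⠿⠿⠿⠿⠀⠀
⠿⠿⠂⠂⠂⠂⠂⠿
⠂⠿⠂⠂⠂⠂⠂⠿
⠂⠿⠂⠂⠂⠂⠂⠿
⠂⠂⠂⠂⠂⣾⠂⠿
⠂⠿⠂⠂⠂⠂⠂⠿
⠂⠿⠂⠂⠂⠂⠂⠿
⠀⠿⠿⠿⠂⠿⠿⠀
⠀⠿⠿⠿⠂⠿⠿⠀


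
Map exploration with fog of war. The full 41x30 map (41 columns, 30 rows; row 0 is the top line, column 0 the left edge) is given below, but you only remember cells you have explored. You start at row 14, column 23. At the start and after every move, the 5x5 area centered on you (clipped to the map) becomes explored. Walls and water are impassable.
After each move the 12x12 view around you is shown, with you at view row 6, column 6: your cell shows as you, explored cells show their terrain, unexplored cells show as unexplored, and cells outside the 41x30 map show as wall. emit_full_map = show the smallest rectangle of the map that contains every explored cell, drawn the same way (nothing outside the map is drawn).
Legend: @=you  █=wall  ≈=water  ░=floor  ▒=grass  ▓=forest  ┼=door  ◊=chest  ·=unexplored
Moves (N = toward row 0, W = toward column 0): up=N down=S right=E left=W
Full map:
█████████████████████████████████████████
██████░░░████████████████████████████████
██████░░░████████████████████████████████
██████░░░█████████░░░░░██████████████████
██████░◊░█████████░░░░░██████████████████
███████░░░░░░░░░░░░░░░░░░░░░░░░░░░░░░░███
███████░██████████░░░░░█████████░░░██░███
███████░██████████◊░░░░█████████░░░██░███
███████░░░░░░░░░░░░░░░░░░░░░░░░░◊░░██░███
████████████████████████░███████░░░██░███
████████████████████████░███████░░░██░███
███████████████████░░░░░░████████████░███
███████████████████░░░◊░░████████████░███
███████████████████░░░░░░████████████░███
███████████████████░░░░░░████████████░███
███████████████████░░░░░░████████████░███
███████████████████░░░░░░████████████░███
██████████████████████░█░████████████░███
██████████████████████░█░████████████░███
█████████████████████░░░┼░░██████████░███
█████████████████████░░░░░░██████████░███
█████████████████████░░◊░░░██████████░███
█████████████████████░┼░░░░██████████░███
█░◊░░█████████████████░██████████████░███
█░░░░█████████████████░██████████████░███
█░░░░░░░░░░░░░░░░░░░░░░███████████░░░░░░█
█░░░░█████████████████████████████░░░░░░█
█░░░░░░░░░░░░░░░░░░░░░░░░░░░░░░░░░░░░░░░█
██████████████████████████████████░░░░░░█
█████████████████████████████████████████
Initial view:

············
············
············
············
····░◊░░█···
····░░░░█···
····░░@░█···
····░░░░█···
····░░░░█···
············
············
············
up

············
············
············
············
····░░░░█···
····░◊░░█···
····░░@░█···
····░░░░█···
····░░░░█···
····░░░░█···
············
············

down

············
············
············
····░░░░█···
····░◊░░█···
····░░░░█···
····░░@░█···
····░░░░█···
····░░░░█···
············
············
············

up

············
············
············
············
····░░░░█···
····░◊░░█···
····░░@░█···
····░░░░█···
····░░░░█···
····░░░░█···
············
············

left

············
············
············
············
····░░░░░█··
····░░◊░░█··
····░░@░░█··
····░░░░░█··
····░░░░░█··
·····░░░░█··
············
············

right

············
············
············
············
···░░░░░█···
···░░◊░░█···
···░░░@░█···
···░░░░░█···
···░░░░░█···
····░░░░█···
············
············

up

············
············
············
············
····███░█···
···░░░░░█···
···░░◊@░█···
···░░░░░█···
···░░░░░█···
···░░░░░█···
····░░░░█···
············

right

············
············
············
············
···███░██···
··░░░░░██···
··░░◊░@██···
··░░░░░██···
··░░░░░██···
··░░░░░█····
···░░░░█····
············

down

············
············
············
···███░██···
··░░░░░██···
··░░◊░░██···
··░░░░@██···
··░░░░░██···
··░░░░░██···
···░░░░█····
············
············

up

············
············
············
············
···███░██···
··░░░░░██···
··░░◊░@██···
··░░░░░██···
··░░░░░██···
··░░░░░██···
···░░░░█····
············

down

············
············
············
···███░██···
··░░░░░██···
··░░◊░░██···
··░░░░@██···
··░░░░░██···
··░░░░░██···
···░░░░█····
············
············

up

············
············
············
············
···███░██···
··░░░░░██···
··░░◊░@██···
··░░░░░██···
··░░░░░██···
··░░░░░██···
···░░░░█····
············

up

············
············
············
············
····██░██···
···███░██···
··░░░░@██···
··░░◊░░██···
··░░░░░██···
··░░░░░██···
··░░░░░██···
···░░░░█····

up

············
············
············
············
····░░░░░···
····██░██···
···███@██···
··░░░░░██···
··░░◊░░██···
··░░░░░██···
··░░░░░██···
··░░░░░██···

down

············
············
············
····░░░░░···
····██░██···
···███░██···
··░░░░@██···
··░░◊░░██···
··░░░░░██···
··░░░░░██···
··░░░░░██···
···░░░░█····

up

············
············
············
············
····░░░░░···
····██░██···
···███@██···
··░░░░░██···
··░░◊░░██···
··░░░░░██···
··░░░░░██···
··░░░░░██···

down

············
············
············
····░░░░░···
····██░██···
···███░██···
··░░░░@██···
··░░◊░░██···
··░░░░░██···
··░░░░░██···
··░░░░░██···
···░░░░█····

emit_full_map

··░░░░░
··██░██
·███░██
░░░░@██
░░◊░░██
░░░░░██
░░░░░██
░░░░░██
·░░░░█·


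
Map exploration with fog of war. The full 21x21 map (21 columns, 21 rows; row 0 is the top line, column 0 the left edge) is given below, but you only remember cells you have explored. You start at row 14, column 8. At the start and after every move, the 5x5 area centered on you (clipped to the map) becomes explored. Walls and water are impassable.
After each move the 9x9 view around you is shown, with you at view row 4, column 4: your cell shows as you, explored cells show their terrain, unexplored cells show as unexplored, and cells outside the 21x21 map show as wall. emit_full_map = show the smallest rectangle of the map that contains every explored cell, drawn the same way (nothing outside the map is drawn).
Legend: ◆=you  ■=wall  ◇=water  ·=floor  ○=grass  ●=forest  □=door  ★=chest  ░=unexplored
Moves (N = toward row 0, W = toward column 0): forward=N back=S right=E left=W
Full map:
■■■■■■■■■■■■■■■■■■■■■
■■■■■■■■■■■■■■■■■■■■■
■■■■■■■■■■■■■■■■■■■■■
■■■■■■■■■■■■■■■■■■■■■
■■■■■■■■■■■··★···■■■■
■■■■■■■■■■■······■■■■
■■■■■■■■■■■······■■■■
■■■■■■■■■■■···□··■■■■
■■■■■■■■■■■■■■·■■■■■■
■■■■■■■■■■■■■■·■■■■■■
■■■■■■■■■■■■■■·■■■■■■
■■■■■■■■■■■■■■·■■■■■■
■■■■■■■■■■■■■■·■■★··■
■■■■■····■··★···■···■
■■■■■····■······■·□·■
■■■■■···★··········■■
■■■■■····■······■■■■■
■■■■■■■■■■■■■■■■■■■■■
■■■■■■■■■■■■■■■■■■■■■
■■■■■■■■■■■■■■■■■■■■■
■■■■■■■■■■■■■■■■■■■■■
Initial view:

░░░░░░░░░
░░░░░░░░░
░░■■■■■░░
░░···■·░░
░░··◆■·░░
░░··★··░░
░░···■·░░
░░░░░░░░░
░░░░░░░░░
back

░░░░░░░░░
░░■■■■■░░
░░···■·░░
░░···■·░░
░░··◆··░░
░░···■·░░
░░■■■■■░░
░░░░░░░░░
░░░░░░░░░

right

░░░░░░░░░
░■■■■■░░░
░···■··░░
░···■··░░
░··★◆··░░
░···■··░░
░■■■■■■░░
░░░░░░░░░
░░░░░░░░░

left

░░░░░░░░░
░░■■■■■░░
░░···■··░
░░···■··░
░░··◆···░
░░···■··░
░░■■■■■■░
░░░░░░░░░
░░░░░░░░░

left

░░░░░░░░░
░░░■■■■■░
░░····■··
░░····■··
░░··◆★···
░░····■··
░░■■■■■■■
░░░░░░░░░
░░░░░░░░░

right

░░░░░░░░░
░░■■■■■░░
░····■··░
░····■··░
░···◆···░
░····■··░
░■■■■■■■░
░░░░░░░░░
░░░░░░░░░

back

░░■■■■■░░
░····■··░
░····■··░
░···★···░
░···◆■··░
░■■■■■■■░
░░■■■■■░░
░░░░░░░░░
░░░░░░░░░

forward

░░░░░░░░░
░░■■■■■░░
░····■··░
░····■··░
░···◆···░
░····■··░
░■■■■■■■░
░░■■■■■░░
░░░░░░░░░

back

░░■■■■■░░
░····■··░
░····■··░
░···★···░
░···◆■··░
░■■■■■■■░
░░■■■■■░░
░░░░░░░░░
░░░░░░░░░

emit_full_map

░■■■■■░
····■··
····■··
···★···
···◆■··
■■■■■■■
░■■■■■░

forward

░░░░░░░░░
░░■■■■■░░
░····■··░
░····■··░
░···◆···░
░····■··░
░■■■■■■■░
░░■■■■■░░
░░░░░░░░░


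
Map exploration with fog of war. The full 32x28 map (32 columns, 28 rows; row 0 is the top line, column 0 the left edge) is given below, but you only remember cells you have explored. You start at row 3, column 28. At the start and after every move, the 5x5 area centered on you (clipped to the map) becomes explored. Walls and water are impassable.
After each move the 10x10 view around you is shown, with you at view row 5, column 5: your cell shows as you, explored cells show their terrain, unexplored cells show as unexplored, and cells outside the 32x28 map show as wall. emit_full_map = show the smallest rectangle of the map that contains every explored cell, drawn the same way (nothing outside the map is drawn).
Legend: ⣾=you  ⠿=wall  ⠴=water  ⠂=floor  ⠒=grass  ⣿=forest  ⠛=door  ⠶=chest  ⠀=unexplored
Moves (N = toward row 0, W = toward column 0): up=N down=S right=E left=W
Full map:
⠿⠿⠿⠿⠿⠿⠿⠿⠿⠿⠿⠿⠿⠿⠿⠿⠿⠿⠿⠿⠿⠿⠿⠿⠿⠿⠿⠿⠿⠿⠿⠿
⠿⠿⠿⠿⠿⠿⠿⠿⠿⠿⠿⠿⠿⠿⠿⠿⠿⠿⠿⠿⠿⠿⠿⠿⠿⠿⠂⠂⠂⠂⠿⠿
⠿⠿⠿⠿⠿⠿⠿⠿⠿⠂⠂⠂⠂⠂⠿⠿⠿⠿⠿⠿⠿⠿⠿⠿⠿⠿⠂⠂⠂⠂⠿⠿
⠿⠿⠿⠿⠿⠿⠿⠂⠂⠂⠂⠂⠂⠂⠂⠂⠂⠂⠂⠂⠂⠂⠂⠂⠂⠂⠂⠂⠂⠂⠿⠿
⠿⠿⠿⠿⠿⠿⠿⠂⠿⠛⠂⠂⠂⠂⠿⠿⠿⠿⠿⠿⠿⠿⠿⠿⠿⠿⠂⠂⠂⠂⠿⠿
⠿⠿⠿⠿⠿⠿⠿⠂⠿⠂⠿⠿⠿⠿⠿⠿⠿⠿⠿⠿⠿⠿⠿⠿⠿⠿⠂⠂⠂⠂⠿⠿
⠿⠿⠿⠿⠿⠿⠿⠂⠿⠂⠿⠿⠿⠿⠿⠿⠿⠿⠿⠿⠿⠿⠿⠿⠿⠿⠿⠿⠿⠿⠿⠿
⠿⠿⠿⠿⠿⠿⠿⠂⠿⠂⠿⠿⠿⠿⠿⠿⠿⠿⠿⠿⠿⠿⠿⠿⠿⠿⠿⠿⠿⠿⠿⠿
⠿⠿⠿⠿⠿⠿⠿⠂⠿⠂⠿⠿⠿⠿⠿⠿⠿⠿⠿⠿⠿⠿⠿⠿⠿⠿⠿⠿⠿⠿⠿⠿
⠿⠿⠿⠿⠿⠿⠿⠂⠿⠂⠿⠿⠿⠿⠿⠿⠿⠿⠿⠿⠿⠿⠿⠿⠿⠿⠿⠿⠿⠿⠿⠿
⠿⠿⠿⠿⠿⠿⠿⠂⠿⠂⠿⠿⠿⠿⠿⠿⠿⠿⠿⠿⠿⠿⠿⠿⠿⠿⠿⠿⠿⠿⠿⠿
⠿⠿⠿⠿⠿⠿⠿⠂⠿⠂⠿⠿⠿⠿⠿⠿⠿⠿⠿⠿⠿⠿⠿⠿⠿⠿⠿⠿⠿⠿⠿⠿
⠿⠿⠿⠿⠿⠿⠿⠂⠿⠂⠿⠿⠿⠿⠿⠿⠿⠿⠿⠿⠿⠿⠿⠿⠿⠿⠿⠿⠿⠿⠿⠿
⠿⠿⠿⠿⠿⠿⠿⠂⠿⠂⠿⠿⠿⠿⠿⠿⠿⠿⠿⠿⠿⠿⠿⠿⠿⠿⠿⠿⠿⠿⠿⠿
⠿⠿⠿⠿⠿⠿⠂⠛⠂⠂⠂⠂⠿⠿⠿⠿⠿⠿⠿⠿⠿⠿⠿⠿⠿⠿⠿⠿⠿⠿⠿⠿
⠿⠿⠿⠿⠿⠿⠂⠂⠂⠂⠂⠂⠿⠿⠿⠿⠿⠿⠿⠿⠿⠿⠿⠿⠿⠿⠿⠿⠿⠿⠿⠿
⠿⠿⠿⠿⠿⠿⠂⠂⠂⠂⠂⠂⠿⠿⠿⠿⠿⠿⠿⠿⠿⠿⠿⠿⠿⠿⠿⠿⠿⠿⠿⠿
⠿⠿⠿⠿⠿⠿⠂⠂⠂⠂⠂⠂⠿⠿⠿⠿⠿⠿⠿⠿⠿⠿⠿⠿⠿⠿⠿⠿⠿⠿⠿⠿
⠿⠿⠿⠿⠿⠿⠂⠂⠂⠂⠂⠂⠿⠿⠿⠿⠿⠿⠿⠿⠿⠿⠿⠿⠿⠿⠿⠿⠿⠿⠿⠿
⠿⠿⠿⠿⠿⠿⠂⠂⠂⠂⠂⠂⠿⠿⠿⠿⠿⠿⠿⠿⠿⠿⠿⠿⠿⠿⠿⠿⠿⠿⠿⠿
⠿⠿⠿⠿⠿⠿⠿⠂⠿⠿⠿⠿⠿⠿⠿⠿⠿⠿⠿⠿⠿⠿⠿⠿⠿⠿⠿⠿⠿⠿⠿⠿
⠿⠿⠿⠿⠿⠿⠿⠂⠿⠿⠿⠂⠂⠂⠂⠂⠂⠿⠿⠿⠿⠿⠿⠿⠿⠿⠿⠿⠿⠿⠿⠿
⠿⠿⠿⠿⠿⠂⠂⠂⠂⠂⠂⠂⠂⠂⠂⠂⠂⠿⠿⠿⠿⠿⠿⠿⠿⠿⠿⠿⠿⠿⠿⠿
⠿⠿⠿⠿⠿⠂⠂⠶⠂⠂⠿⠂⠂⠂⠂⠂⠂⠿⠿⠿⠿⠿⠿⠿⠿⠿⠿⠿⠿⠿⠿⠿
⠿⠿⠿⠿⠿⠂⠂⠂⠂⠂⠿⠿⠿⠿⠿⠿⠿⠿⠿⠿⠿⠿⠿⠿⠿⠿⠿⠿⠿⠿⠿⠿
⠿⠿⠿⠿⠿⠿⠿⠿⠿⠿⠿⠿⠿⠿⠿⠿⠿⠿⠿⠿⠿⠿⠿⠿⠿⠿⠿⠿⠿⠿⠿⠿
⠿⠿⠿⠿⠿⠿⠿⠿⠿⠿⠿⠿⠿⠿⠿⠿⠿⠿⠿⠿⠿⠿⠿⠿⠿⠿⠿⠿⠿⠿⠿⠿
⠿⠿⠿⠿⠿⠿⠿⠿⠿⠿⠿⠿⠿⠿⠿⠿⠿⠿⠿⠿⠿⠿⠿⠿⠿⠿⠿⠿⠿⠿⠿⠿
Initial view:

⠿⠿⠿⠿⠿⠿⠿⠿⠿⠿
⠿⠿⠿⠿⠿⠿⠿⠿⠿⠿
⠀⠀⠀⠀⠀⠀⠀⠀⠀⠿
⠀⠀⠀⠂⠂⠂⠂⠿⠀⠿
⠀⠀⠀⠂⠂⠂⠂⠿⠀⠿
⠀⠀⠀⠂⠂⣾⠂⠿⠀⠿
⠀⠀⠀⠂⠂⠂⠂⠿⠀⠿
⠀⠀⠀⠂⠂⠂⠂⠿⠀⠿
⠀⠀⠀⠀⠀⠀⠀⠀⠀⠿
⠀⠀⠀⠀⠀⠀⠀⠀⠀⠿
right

⠿⠿⠿⠿⠿⠿⠿⠿⠿⠿
⠿⠿⠿⠿⠿⠿⠿⠿⠿⠿
⠀⠀⠀⠀⠀⠀⠀⠀⠿⠿
⠀⠀⠂⠂⠂⠂⠿⠿⠿⠿
⠀⠀⠂⠂⠂⠂⠿⠿⠿⠿
⠀⠀⠂⠂⠂⣾⠿⠿⠿⠿
⠀⠀⠂⠂⠂⠂⠿⠿⠿⠿
⠀⠀⠂⠂⠂⠂⠿⠿⠿⠿
⠀⠀⠀⠀⠀⠀⠀⠀⠿⠿
⠀⠀⠀⠀⠀⠀⠀⠀⠿⠿

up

⠿⠿⠿⠿⠿⠿⠿⠿⠿⠿
⠿⠿⠿⠿⠿⠿⠿⠿⠿⠿
⠿⠿⠿⠿⠿⠿⠿⠿⠿⠿
⠀⠀⠀⠿⠿⠿⠿⠿⠿⠿
⠀⠀⠂⠂⠂⠂⠿⠿⠿⠿
⠀⠀⠂⠂⠂⣾⠿⠿⠿⠿
⠀⠀⠂⠂⠂⠂⠿⠿⠿⠿
⠀⠀⠂⠂⠂⠂⠿⠿⠿⠿
⠀⠀⠂⠂⠂⠂⠿⠿⠿⠿
⠀⠀⠀⠀⠀⠀⠀⠀⠿⠿

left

⠿⠿⠿⠿⠿⠿⠿⠿⠿⠿
⠿⠿⠿⠿⠿⠿⠿⠿⠿⠿
⠿⠿⠿⠿⠿⠿⠿⠿⠿⠿
⠀⠀⠀⠿⠿⠿⠿⠿⠿⠿
⠀⠀⠀⠂⠂⠂⠂⠿⠿⠿
⠀⠀⠀⠂⠂⣾⠂⠿⠿⠿
⠀⠀⠀⠂⠂⠂⠂⠿⠿⠿
⠀⠀⠀⠂⠂⠂⠂⠿⠿⠿
⠀⠀⠀⠂⠂⠂⠂⠿⠿⠿
⠀⠀⠀⠀⠀⠀⠀⠀⠀⠿

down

⠿⠿⠿⠿⠿⠿⠿⠿⠿⠿
⠿⠿⠿⠿⠿⠿⠿⠿⠿⠿
⠀⠀⠀⠿⠿⠿⠿⠿⠿⠿
⠀⠀⠀⠂⠂⠂⠂⠿⠿⠿
⠀⠀⠀⠂⠂⠂⠂⠿⠿⠿
⠀⠀⠀⠂⠂⣾⠂⠿⠿⠿
⠀⠀⠀⠂⠂⠂⠂⠿⠿⠿
⠀⠀⠀⠂⠂⠂⠂⠿⠿⠿
⠀⠀⠀⠀⠀⠀⠀⠀⠀⠿
⠀⠀⠀⠀⠀⠀⠀⠀⠀⠿

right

⠿⠿⠿⠿⠿⠿⠿⠿⠿⠿
⠿⠿⠿⠿⠿⠿⠿⠿⠿⠿
⠀⠀⠿⠿⠿⠿⠿⠿⠿⠿
⠀⠀⠂⠂⠂⠂⠿⠿⠿⠿
⠀⠀⠂⠂⠂⠂⠿⠿⠿⠿
⠀⠀⠂⠂⠂⣾⠿⠿⠿⠿
⠀⠀⠂⠂⠂⠂⠿⠿⠿⠿
⠀⠀⠂⠂⠂⠂⠿⠿⠿⠿
⠀⠀⠀⠀⠀⠀⠀⠀⠿⠿
⠀⠀⠀⠀⠀⠀⠀⠀⠿⠿

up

⠿⠿⠿⠿⠿⠿⠿⠿⠿⠿
⠿⠿⠿⠿⠿⠿⠿⠿⠿⠿
⠿⠿⠿⠿⠿⠿⠿⠿⠿⠿
⠀⠀⠿⠿⠿⠿⠿⠿⠿⠿
⠀⠀⠂⠂⠂⠂⠿⠿⠿⠿
⠀⠀⠂⠂⠂⣾⠿⠿⠿⠿
⠀⠀⠂⠂⠂⠂⠿⠿⠿⠿
⠀⠀⠂⠂⠂⠂⠿⠿⠿⠿
⠀⠀⠂⠂⠂⠂⠿⠿⠿⠿
⠀⠀⠀⠀⠀⠀⠀⠀⠿⠿

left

⠿⠿⠿⠿⠿⠿⠿⠿⠿⠿
⠿⠿⠿⠿⠿⠿⠿⠿⠿⠿
⠿⠿⠿⠿⠿⠿⠿⠿⠿⠿
⠀⠀⠀⠿⠿⠿⠿⠿⠿⠿
⠀⠀⠀⠂⠂⠂⠂⠿⠿⠿
⠀⠀⠀⠂⠂⣾⠂⠿⠿⠿
⠀⠀⠀⠂⠂⠂⠂⠿⠿⠿
⠀⠀⠀⠂⠂⠂⠂⠿⠿⠿
⠀⠀⠀⠂⠂⠂⠂⠿⠿⠿
⠀⠀⠀⠀⠀⠀⠀⠀⠀⠿

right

⠿⠿⠿⠿⠿⠿⠿⠿⠿⠿
⠿⠿⠿⠿⠿⠿⠿⠿⠿⠿
⠿⠿⠿⠿⠿⠿⠿⠿⠿⠿
⠀⠀⠿⠿⠿⠿⠿⠿⠿⠿
⠀⠀⠂⠂⠂⠂⠿⠿⠿⠿
⠀⠀⠂⠂⠂⣾⠿⠿⠿⠿
⠀⠀⠂⠂⠂⠂⠿⠿⠿⠿
⠀⠀⠂⠂⠂⠂⠿⠿⠿⠿
⠀⠀⠂⠂⠂⠂⠿⠿⠿⠿
⠀⠀⠀⠀⠀⠀⠀⠀⠿⠿

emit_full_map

⠿⠿⠿⠿⠿⠿
⠂⠂⠂⠂⠿⠿
⠂⠂⠂⣾⠿⠿
⠂⠂⠂⠂⠿⠿
⠂⠂⠂⠂⠿⠿
⠂⠂⠂⠂⠿⠿

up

⠿⠿⠿⠿⠿⠿⠿⠿⠿⠿
⠿⠿⠿⠿⠿⠿⠿⠿⠿⠿
⠿⠿⠿⠿⠿⠿⠿⠿⠿⠿
⠿⠿⠿⠿⠿⠿⠿⠿⠿⠿
⠀⠀⠿⠿⠿⠿⠿⠿⠿⠿
⠀⠀⠂⠂⠂⣾⠿⠿⠿⠿
⠀⠀⠂⠂⠂⠂⠿⠿⠿⠿
⠀⠀⠂⠂⠂⠂⠿⠿⠿⠿
⠀⠀⠂⠂⠂⠂⠿⠿⠿⠿
⠀⠀⠂⠂⠂⠂⠿⠿⠿⠿


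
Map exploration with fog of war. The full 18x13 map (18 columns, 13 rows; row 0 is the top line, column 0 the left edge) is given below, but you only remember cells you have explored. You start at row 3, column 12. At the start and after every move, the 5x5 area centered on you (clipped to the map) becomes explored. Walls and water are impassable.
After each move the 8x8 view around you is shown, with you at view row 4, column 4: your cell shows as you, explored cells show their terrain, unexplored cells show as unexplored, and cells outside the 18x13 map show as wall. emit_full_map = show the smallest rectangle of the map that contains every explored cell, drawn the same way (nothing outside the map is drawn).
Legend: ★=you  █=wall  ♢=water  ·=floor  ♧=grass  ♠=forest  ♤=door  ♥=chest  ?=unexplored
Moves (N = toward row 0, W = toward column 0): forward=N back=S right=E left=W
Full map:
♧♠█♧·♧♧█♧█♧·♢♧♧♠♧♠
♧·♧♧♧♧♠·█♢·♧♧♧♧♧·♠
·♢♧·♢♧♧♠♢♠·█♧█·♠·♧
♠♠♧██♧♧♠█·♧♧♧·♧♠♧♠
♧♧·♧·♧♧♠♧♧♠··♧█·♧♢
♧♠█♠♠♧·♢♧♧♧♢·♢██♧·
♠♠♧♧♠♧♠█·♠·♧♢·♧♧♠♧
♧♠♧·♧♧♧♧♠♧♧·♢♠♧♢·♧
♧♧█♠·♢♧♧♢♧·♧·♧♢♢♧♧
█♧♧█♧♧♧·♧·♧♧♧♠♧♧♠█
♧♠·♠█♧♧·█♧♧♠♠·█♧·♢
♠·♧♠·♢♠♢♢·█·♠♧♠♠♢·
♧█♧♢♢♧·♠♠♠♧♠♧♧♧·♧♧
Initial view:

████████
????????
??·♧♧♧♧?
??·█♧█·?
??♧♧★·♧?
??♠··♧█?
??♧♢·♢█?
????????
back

????????
??·♧♧♧♧?
??·█♧█·?
??♧♧♧·♧?
??♠·★♧█?
??♧♢·♢█?
??·♧♢·♧?
????????

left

????????
???·♧♧♧♧
??♠·█♧█·
??·♧♧♧·♧
??♧♠★·♧█
??♧♧♢·♢█
??♠·♧♢·♧
????????

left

????????
????·♧♧♧
??♢♠·█♧█
??█·♧♧♧·
??♧♧★··♧
??♧♧♧♢·♢
??·♠·♧♢·
????????

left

????????
?????·♧♧
??♠♢♠·█♧
??♠█·♧♧♧
??♠♧★♠··
??♢♧♧♧♢·
??█·♠·♧♢
????????

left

????????
??????·♧
??♧♠♢♠·█
??♧♠█·♧♧
??♧♠★♧♠·
??·♢♧♧♧♢
??♠█·♠·♧
????????

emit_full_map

????·♧♧♧♧
♧♠♢♠·█♧█·
♧♠█·♧♧♧·♧
♧♠★♧♠··♧█
·♢♧♧♧♢·♢█
♠█·♠·♧♢·♧

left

????????
???????·
??♧♧♠♢♠·
??♧♧♠█·♧
??♧♧★♧♧♠
??♧·♢♧♧♧
??♧♠█·♠·
????????

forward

████████
????????
??♧♠·█♢·
??♧♧♠♢♠·
??♧♧★█·♧
??♧♧♠♧♧♠
??♧·♢♧♧♧
??♧♠█·♠·

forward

████████
████████
??♧♧█♧█?
??♧♠·█♢·
??♧♧★♢♠·
??♧♧♠█·♧
??♧♧♠♧♧♠
??♧·♢♧♧♧

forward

████████
████████
████████
??♧♧█♧█?
??♧♠★█♢·
??♧♧♠♢♠·
??♧♧♠█·♧
??♧♧♠♧♧♠

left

████████
████████
████████
??·♧♧█♧█
??♧♧★·█♢
??♢♧♧♠♢♠
??█♧♧♠█·
???♧♧♠♧♧

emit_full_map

·♧♧█♧█?????
♧♧★·█♢·♧♧♧♧
♢♧♧♠♢♠·█♧█·
█♧♧♠█·♧♧♧·♧
?♧♧♠♧♧♠··♧█
?♧·♢♧♧♧♢·♢█
?♧♠█·♠·♧♢·♧
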